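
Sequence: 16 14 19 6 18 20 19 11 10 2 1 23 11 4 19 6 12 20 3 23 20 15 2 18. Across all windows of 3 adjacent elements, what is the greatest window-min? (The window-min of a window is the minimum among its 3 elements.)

18

(16, 14, 19) → min 14
(14, 19, 6) → min 6
(19, 6, 18) → min 6
(6, 18, 20) → min 6
(18, 20, 19) → min 18
(20, 19, 11) → min 11
(19, 11, 10) → min 10
(11, 10, 2) → min 2
(10, 2, 1) → min 1
(2, 1, 23) → min 1
(1, 23, 11) → min 1
(23, 11, 4) → min 4
(11, 4, 19) → min 4
(4, 19, 6) → min 4
(19, 6, 12) → min 6
(6, 12, 20) → min 6
(12, 20, 3) → min 3
(20, 3, 23) → min 3
(3, 23, 20) → min 3
(23, 20, 15) → min 15
(20, 15, 2) → min 2
(15, 2, 18) → min 2
Greatest of these is 18.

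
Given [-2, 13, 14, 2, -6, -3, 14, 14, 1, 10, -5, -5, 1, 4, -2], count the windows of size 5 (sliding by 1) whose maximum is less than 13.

3

(-2, 13, 14, 2, -6) → max 14
(13, 14, 2, -6, -3) → max 14
(14, 2, -6, -3, 14) → max 14
(2, -6, -3, 14, 14) → max 14
(-6, -3, 14, 14, 1) → max 14
(-3, 14, 14, 1, 10) → max 14
(14, 14, 1, 10, -5) → max 14
(14, 1, 10, -5, -5) → max 14
(1, 10, -5, -5, 1) → max 10  < 13 ✓
(10, -5, -5, 1, 4) → max 10  < 13 ✓
(-5, -5, 1, 4, -2) → max 4  < 13 ✓
3 windows satisfy the condition.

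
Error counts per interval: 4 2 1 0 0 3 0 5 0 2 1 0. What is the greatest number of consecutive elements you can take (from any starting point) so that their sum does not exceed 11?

9

Extend to the right; shrink from the left whenever the sum exceeds 11:
→ 4: sum 4, len 1
→ 2: sum 6, len 2
→ 1: sum 7, len 3
→ 0: sum 7, len 4
→ 0: sum 7, len 5
→ 3: sum 10, len 6
→ 0: sum 10, len 7
→ 5 (dropped 4): sum 11, len 7
→ 0: sum 11, len 8
→ 2 (dropped 2): sum 11, len 8
→ 1 (dropped 1): sum 11, len 8
→ 0: sum 11, len 9
Longest length seen: 9.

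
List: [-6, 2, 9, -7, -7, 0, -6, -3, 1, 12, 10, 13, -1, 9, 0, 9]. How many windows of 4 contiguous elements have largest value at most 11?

7

(-6, 2, 9, -7) → max 9  ≤ 11 ✓
(2, 9, -7, -7) → max 9  ≤ 11 ✓
(9, -7, -7, 0) → max 9  ≤ 11 ✓
(-7, -7, 0, -6) → max 0  ≤ 11 ✓
(-7, 0, -6, -3) → max 0  ≤ 11 ✓
(0, -6, -3, 1) → max 1  ≤ 11 ✓
(-6, -3, 1, 12) → max 12
(-3, 1, 12, 10) → max 12
(1, 12, 10, 13) → max 13
(12, 10, 13, -1) → max 13
(10, 13, -1, 9) → max 13
(13, -1, 9, 0) → max 13
(-1, 9, 0, 9) → max 9  ≤ 11 ✓
7 windows satisfy the condition.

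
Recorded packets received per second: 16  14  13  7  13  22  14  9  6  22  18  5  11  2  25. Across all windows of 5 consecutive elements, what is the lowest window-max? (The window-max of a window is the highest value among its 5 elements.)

16

(16, 14, 13, 7, 13) → max 16
(14, 13, 7, 13, 22) → max 22
(13, 7, 13, 22, 14) → max 22
(7, 13, 22, 14, 9) → max 22
(13, 22, 14, 9, 6) → max 22
(22, 14, 9, 6, 22) → max 22
(14, 9, 6, 22, 18) → max 22
(9, 6, 22, 18, 5) → max 22
(6, 22, 18, 5, 11) → max 22
(22, 18, 5, 11, 2) → max 22
(18, 5, 11, 2, 25) → max 25
Lowest of these is 16.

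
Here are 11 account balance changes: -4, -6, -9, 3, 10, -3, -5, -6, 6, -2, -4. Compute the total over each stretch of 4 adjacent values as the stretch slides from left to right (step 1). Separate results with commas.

Sliding a size-4 window across the 11 values:
-4 -6 -9 3 → sum -16
-6 -9 3 10 → sum -2
-9 3 10 -3 → sum 1
3 10 -3 -5 → sum 5
10 -3 -5 -6 → sum -4
-3 -5 -6 6 → sum -8
-5 -6 6 -2 → sum -7
-6 6 -2 -4 → sum -6

-16, -2, 1, 5, -4, -8, -7, -6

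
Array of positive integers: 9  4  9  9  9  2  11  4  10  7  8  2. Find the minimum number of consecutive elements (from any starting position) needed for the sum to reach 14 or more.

2

add 9: running sum 9 < 14
add 4: running sum 13 < 14
add 9: shortest ending here [9, 4, 9] sum 22, len 3
add 9: shortest ending here [9, 9] sum 18, len 2
add 9: shortest ending here [9, 9] sum 18, len 2
add 2: shortest ending here [9, 9, 2] sum 20, len 3
add 11: shortest ending here [9, 2, 11] sum 22, len 3
add 4: shortest ending here [11, 4] sum 15, len 2
add 10: shortest ending here [4, 10] sum 14, len 2
add 7: shortest ending here [10, 7] sum 17, len 2
add 8: shortest ending here [7, 8] sum 15, len 2
add 2: shortest ending here [7, 8, 2] sum 17, len 3
Shortest qualifying length: 2.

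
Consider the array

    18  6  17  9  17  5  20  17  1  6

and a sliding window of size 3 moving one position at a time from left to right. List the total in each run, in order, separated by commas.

18 6 17 → sum 41
6 17 9 → sum 32
17 9 17 → sum 43
9 17 5 → sum 31
17 5 20 → sum 42
5 20 17 → sum 42
20 17 1 → sum 38
17 1 6 → sum 24

41, 32, 43, 31, 42, 42, 38, 24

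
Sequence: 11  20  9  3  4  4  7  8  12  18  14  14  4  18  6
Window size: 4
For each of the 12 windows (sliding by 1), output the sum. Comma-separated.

43, 36, 20, 18, 23, 31, 45, 52, 58, 50, 50, 42

Sliding a size-4 window across the 15 values:
[11, 20, 9, 3] → sum 43
[20, 9, 3, 4] → sum 36
[9, 3, 4, 4] → sum 20
[3, 4, 4, 7] → sum 18
[4, 4, 7, 8] → sum 23
[4, 7, 8, 12] → sum 31
[7, 8, 12, 18] → sum 45
[8, 12, 18, 14] → sum 52
[12, 18, 14, 14] → sum 58
[18, 14, 14, 4] → sum 50
[14, 14, 4, 18] → sum 50
[14, 4, 18, 6] → sum 42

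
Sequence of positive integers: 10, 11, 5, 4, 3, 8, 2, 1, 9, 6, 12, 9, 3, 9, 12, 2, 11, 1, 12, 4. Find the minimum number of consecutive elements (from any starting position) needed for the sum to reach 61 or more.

add 10: running sum 10 < 61
add 11: running sum 21 < 61
add 5: running sum 26 < 61
add 4: running sum 30 < 61
add 3: running sum 33 < 61
add 8: running sum 41 < 61
add 2: running sum 43 < 61
add 1: running sum 44 < 61
add 9: running sum 53 < 61
add 6: running sum 59 < 61
add 12: shortest ending here [11, 5, 4, 3, 8, 2, 1, 9, 6, 12] sum 61, len 10
add 9: shortest ending here [11, 5, 4, 3, 8, 2, 1, 9, 6, 12, 9] sum 70, len 11
add 3: shortest ending here [5, 4, 3, 8, 2, 1, 9, 6, 12, 9, 3] sum 62, len 11
add 9: shortest ending here [3, 8, 2, 1, 9, 6, 12, 9, 3, 9] sum 62, len 10
add 12: shortest ending here [1, 9, 6, 12, 9, 3, 9, 12] sum 61, len 8
add 2: shortest ending here [9, 6, 12, 9, 3, 9, 12, 2] sum 62, len 8
add 11: shortest ending here [6, 12, 9, 3, 9, 12, 2, 11] sum 64, len 8
add 1: shortest ending here [6, 12, 9, 3, 9, 12, 2, 11, 1] sum 65, len 9
add 12: shortest ending here [12, 9, 3, 9, 12, 2, 11, 1, 12] sum 71, len 9
add 4: shortest ending here [9, 3, 9, 12, 2, 11, 1, 12, 4] sum 63, len 9
Shortest qualifying length: 8.

8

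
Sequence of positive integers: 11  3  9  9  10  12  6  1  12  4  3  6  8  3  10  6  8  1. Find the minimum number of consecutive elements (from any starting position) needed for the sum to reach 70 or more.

Extend right; whenever the sum reaches 70, record the length and shrink from the left:
add 11: running sum 11 < 70
add 3: running sum 14 < 70
add 9: running sum 23 < 70
add 9: running sum 32 < 70
add 10: running sum 42 < 70
add 12: running sum 54 < 70
add 6: running sum 60 < 70
add 1: running sum 61 < 70
end 8: [11, 3, 9, 9, 10, 12, 6, 1, 12] sum 73, len 9
end 9: [11, 3, 9, 9, 10, 12, 6, 1, 12, 4] sum 77, len 10
end 10: [11, 3, 9, 9, 10, 12, 6, 1, 12, 4, 3] sum 80, len 11
end 11: [9, 9, 10, 12, 6, 1, 12, 4, 3, 6] sum 72, len 10
end 12: [9, 10, 12, 6, 1, 12, 4, 3, 6, 8] sum 71, len 10
end 13: [9, 10, 12, 6, 1, 12, 4, 3, 6, 8, 3] sum 74, len 11
end 14: [10, 12, 6, 1, 12, 4, 3, 6, 8, 3, 10] sum 75, len 11
end 15: [12, 6, 1, 12, 4, 3, 6, 8, 3, 10, 6] sum 71, len 11
end 16: [12, 6, 1, 12, 4, 3, 6, 8, 3, 10, 6, 8] sum 79, len 12
end 17: [12, 6, 1, 12, 4, 3, 6, 8, 3, 10, 6, 8, 1] sum 80, len 13
Shortest qualifying length: 9.

9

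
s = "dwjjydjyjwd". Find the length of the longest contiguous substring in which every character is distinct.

4

add d: [d] len 1
add w: [d, w] len 2
add j: [d, w, j] len 3
add j (repeat j, move left end past it): [j] len 1
add y: [j, y] len 2
add d: [j, y, d] len 3
add j (repeat j, move left end past it): [y, d, j] len 3
add y (repeat y, move left end past it): [d, j, y] len 3
add j (repeat j, move left end past it): [y, j] len 2
add w: [y, j, w] len 3
add d: [y, j, w, d] len 4
Longest all-distinct length: 4.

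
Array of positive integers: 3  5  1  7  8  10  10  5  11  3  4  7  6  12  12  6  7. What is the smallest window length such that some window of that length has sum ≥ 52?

Extend right; whenever the sum reaches 52, record the length and shrink from the left:
add 3: running sum 3 < 52
add 5: running sum 8 < 52
add 1: running sum 9 < 52
add 7: running sum 16 < 52
add 8: running sum 24 < 52
add 10: running sum 34 < 52
add 10: running sum 44 < 52
add 5: running sum 49 < 52
add 11: shortest ending here [1, 7, 8, 10, 10, 5, 11] sum 52, len 7
add 3: shortest ending here [7, 8, 10, 10, 5, 11, 3] sum 54, len 7
add 4: shortest ending here [7, 8, 10, 10, 5, 11, 3, 4] sum 58, len 8
add 7: shortest ending here [8, 10, 10, 5, 11, 3, 4, 7] sum 58, len 8
add 6: shortest ending here [10, 10, 5, 11, 3, 4, 7, 6] sum 56, len 8
add 12: shortest ending here [10, 5, 11, 3, 4, 7, 6, 12] sum 58, len 8
add 12: shortest ending here [11, 3, 4, 7, 6, 12, 12] sum 55, len 7
add 6: shortest ending here [11, 3, 4, 7, 6, 12, 12, 6] sum 61, len 8
add 7: shortest ending here [4, 7, 6, 12, 12, 6, 7] sum 54, len 7
Shortest qualifying length: 7.

7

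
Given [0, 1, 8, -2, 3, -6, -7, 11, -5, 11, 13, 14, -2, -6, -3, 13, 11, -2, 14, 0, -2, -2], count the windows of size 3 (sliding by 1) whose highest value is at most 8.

[0, 1, 8] → max 8  ≤ 8 ✓
[1, 8, -2] → max 8  ≤ 8 ✓
[8, -2, 3] → max 8  ≤ 8 ✓
[-2, 3, -6] → max 3  ≤ 8 ✓
[3, -6, -7] → max 3  ≤ 8 ✓
[-6, -7, 11] → max 11
[-7, 11, -5] → max 11
[11, -5, 11] → max 11
[-5, 11, 13] → max 13
[11, 13, 14] → max 14
[13, 14, -2] → max 14
[14, -2, -6] → max 14
[-2, -6, -3] → max -2  ≤ 8 ✓
[-6, -3, 13] → max 13
[-3, 13, 11] → max 13
[13, 11, -2] → max 13
[11, -2, 14] → max 14
[-2, 14, 0] → max 14
[14, 0, -2] → max 14
[0, -2, -2] → max 0  ≤ 8 ✓
7 windows satisfy the condition.

7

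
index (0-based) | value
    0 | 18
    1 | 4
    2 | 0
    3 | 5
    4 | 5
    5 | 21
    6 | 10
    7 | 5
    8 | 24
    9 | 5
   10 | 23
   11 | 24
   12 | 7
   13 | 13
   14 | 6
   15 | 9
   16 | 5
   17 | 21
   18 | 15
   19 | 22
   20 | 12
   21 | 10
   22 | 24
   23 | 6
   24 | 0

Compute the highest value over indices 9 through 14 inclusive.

24

Elements at indices 9..14: 5, 23, 24, 7, 13, 6
max(5, 23, 24, 7, 13, 6) = 24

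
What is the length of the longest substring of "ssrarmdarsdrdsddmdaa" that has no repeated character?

5

add s: [s] len 1
add s (repeat s, move left end past it): [s] len 1
add r: [s, r] len 2
add a: [s, r, a] len 3
add r (repeat r, move left end past it): [a, r] len 2
add m: [a, r, m] len 3
add d: [a, r, m, d] len 4
add a (repeat a, move left end past it): [r, m, d, a] len 4
add r (repeat r, move left end past it): [m, d, a, r] len 4
add s: [m, d, a, r, s] len 5
add d (repeat d, move left end past it): [a, r, s, d] len 4
add r (repeat r, move left end past it): [s, d, r] len 3
add d (repeat d, move left end past it): [r, d] len 2
add s: [r, d, s] len 3
add d (repeat d, move left end past it): [s, d] len 2
add d (repeat d, move left end past it): [d] len 1
add m: [d, m] len 2
add d (repeat d, move left end past it): [m, d] len 2
add a: [m, d, a] len 3
add a (repeat a, move left end past it): [a] len 1
Longest all-distinct length: 5.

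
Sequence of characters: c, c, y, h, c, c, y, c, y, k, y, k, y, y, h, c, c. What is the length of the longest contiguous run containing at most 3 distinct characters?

10

Extend right; when distinct count exceeds 3, shrink from the left:
[c] 1 distinct, len 1
[c, c] 1 distinct, len 2
[c, c, y] 2 distinct, len 3
[c, c, y, h] 3 distinct, len 4
[c, c, y, h, c] 3 distinct, len 5
[c, c, y, h, c, c] 3 distinct, len 6
[c, c, y, h, c, c, y] 3 distinct, len 7
[c, c, y, h, c, c, y, c] 3 distinct, len 8
[c, c, y, h, c, c, y, c, y] 3 distinct, len 9
[c, c, y, c, y, k] 3 distinct, len 6
[c, c, y, c, y, k, y] 3 distinct, len 7
[c, c, y, c, y, k, y, k] 3 distinct, len 8
[c, c, y, c, y, k, y, k, y] 3 distinct, len 9
[c, c, y, c, y, k, y, k, y, y] 3 distinct, len 10
[y, k, y, k, y, y, h] 3 distinct, len 7
[y, y, h, c] 3 distinct, len 4
[y, y, h, c, c] 3 distinct, len 5
Longest length with ≤3 distinct: 10.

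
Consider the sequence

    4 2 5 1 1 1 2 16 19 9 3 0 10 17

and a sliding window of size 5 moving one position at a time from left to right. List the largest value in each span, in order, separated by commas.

4 2 5 1 1 → max 5
2 5 1 1 1 → max 5
5 1 1 1 2 → max 5
1 1 1 2 16 → max 16
1 1 2 16 19 → max 19
1 2 16 19 9 → max 19
2 16 19 9 3 → max 19
16 19 9 3 0 → max 19
19 9 3 0 10 → max 19
9 3 0 10 17 → max 17

5, 5, 5, 16, 19, 19, 19, 19, 19, 17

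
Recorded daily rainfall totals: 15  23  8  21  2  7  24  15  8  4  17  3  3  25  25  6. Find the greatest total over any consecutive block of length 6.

15 23 8 21 2 7 → sum 76
23 8 21 2 7 24 → sum 85
8 21 2 7 24 15 → sum 77
21 2 7 24 15 8 → sum 77
2 7 24 15 8 4 → sum 60
7 24 15 8 4 17 → sum 75
24 15 8 4 17 3 → sum 71
15 8 4 17 3 3 → sum 50
8 4 17 3 3 25 → sum 60
4 17 3 3 25 25 → sum 77
17 3 3 25 25 6 → sum 79
Greatest of these is 85.

85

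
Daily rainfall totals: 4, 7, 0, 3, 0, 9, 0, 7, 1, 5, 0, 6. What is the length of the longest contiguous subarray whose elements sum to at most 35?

10

Extend to the right; shrink from the left whenever the sum exceeds 35:
→ 4: sum 4, len 1
→ 7: sum 11, len 2
→ 0: sum 11, len 3
→ 3: sum 14, len 4
→ 0: sum 14, len 5
→ 9: sum 23, len 6
→ 0: sum 23, len 7
→ 7: sum 30, len 8
→ 1: sum 31, len 9
→ 5 (dropped 4): sum 32, len 9
→ 0: sum 32, len 10
→ 6 (dropped 7): sum 31, len 10
Longest length seen: 10.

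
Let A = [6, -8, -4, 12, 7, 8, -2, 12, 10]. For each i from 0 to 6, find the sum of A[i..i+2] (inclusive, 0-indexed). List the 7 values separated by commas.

-6, 0, 15, 27, 13, 18, 20

6 -8 -4 → sum -6
-8 -4 12 → sum 0
-4 12 7 → sum 15
12 7 8 → sum 27
7 8 -2 → sum 13
8 -2 12 → sum 18
-2 12 10 → sum 20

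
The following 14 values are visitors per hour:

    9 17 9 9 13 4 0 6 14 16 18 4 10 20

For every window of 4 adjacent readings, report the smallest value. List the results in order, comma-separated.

9, 9, 4, 0, 0, 0, 0, 6, 4, 4, 4

9 17 9 9 → min 9
17 9 9 13 → min 9
9 9 13 4 → min 4
9 13 4 0 → min 0
13 4 0 6 → min 0
4 0 6 14 → min 0
0 6 14 16 → min 0
6 14 16 18 → min 6
14 16 18 4 → min 4
16 18 4 10 → min 4
18 4 10 20 → min 4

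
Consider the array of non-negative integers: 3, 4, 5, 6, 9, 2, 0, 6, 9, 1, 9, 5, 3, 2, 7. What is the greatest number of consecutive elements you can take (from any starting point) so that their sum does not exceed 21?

5

Extend to the right; shrink from the left whenever the sum exceeds 21:
[3] sum 3 len 1
[3, 4] sum 7 len 2
[3, 4, 5] sum 12 len 3
[3, 4, 5, 6] sum 18 len 4
[5, 6, 9] sum 20 len 3
[6, 9, 2] sum 17 len 3
[6, 9, 2, 0] sum 17 len 4
[9, 2, 0, 6] sum 17 len 4
[2, 0, 6, 9] sum 17 len 4
[2, 0, 6, 9, 1] sum 18 len 5
[9, 1, 9] sum 19 len 3
[1, 9, 5] sum 15 len 3
[1, 9, 5, 3] sum 18 len 4
[1, 9, 5, 3, 2] sum 20 len 5
[5, 3, 2, 7] sum 17 len 4
Longest length seen: 5.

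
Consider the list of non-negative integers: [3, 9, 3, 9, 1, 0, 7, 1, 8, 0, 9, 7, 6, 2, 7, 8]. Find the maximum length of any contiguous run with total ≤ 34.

8

Extend to the right; shrink from the left whenever the sum exceeds 34:
add 3: [3] sum 3, len 1
add 9: [3, 9] sum 12, len 2
add 3: [3, 9, 3] sum 15, len 3
add 9: [3, 9, 3, 9] sum 24, len 4
add 1: [3, 9, 3, 9, 1] sum 25, len 5
add 0: [3, 9, 3, 9, 1, 0] sum 25, len 6
add 7: [3, 9, 3, 9, 1, 0, 7] sum 32, len 7
add 1: [3, 9, 3, 9, 1, 0, 7, 1] sum 33, len 8
add 8: [3, 9, 1, 0, 7, 1, 8] sum 29, len 7
add 0: [3, 9, 1, 0, 7, 1, 8, 0] sum 29, len 8
add 9: [1, 0, 7, 1, 8, 0, 9] sum 26, len 7
add 7: [1, 0, 7, 1, 8, 0, 9, 7] sum 33, len 8
add 6: [1, 8, 0, 9, 7, 6] sum 31, len 6
add 2: [1, 8, 0, 9, 7, 6, 2] sum 33, len 7
add 7: [0, 9, 7, 6, 2, 7] sum 31, len 6
add 8: [7, 6, 2, 7, 8] sum 30, len 5
Longest length seen: 8.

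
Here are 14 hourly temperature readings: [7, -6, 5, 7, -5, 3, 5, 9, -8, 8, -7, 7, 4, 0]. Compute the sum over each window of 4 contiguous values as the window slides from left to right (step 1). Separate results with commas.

13, 1, 10, 10, 12, 9, 14, 2, 0, 12, 4

Sliding a size-4 window across the 14 values:
(7, -6, 5, 7) → sum 13
(-6, 5, 7, -5) → sum 1
(5, 7, -5, 3) → sum 10
(7, -5, 3, 5) → sum 10
(-5, 3, 5, 9) → sum 12
(3, 5, 9, -8) → sum 9
(5, 9, -8, 8) → sum 14
(9, -8, 8, -7) → sum 2
(-8, 8, -7, 7) → sum 0
(8, -7, 7, 4) → sum 12
(-7, 7, 4, 0) → sum 4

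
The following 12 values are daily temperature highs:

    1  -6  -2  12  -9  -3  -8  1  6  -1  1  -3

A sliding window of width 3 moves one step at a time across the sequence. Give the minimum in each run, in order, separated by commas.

-6, -6, -9, -9, -9, -8, -8, -1, -1, -3

Sliding a size-3 window across the 12 values:
[1, -6, -2] → min -6
[-6, -2, 12] → min -6
[-2, 12, -9] → min -9
[12, -9, -3] → min -9
[-9, -3, -8] → min -9
[-3, -8, 1] → min -8
[-8, 1, 6] → min -8
[1, 6, -1] → min -1
[6, -1, 1] → min -1
[-1, 1, -3] → min -3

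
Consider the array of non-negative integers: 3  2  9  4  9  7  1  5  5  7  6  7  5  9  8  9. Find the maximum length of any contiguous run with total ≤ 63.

11

add 3: [3] sum 3, len 1
add 2: [3, 2] sum 5, len 2
add 9: [3, 2, 9] sum 14, len 3
add 4: [3, 2, 9, 4] sum 18, len 4
add 9: [3, 2, 9, 4, 9] sum 27, len 5
add 7: [3, 2, 9, 4, 9, 7] sum 34, len 6
add 1: [3, 2, 9, 4, 9, 7, 1] sum 35, len 7
add 5: [3, 2, 9, 4, 9, 7, 1, 5] sum 40, len 8
add 5: [3, 2, 9, 4, 9, 7, 1, 5, 5] sum 45, len 9
add 7: [3, 2, 9, 4, 9, 7, 1, 5, 5, 7] sum 52, len 10
add 6: [3, 2, 9, 4, 9, 7, 1, 5, 5, 7, 6] sum 58, len 11
add 7: [2, 9, 4, 9, 7, 1, 5, 5, 7, 6, 7] sum 62, len 11
add 5: [4, 9, 7, 1, 5, 5, 7, 6, 7, 5] sum 56, len 10
add 9: [9, 7, 1, 5, 5, 7, 6, 7, 5, 9] sum 61, len 10
add 8: [7, 1, 5, 5, 7, 6, 7, 5, 9, 8] sum 60, len 10
add 9: [1, 5, 5, 7, 6, 7, 5, 9, 8, 9] sum 62, len 10
Longest length seen: 11.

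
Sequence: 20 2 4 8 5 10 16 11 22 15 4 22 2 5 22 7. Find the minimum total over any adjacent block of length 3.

14

Each size-3 window and its sum:
20 2 4 → sum 26
2 4 8 → sum 14
4 8 5 → sum 17
8 5 10 → sum 23
5 10 16 → sum 31
10 16 11 → sum 37
16 11 22 → sum 49
11 22 15 → sum 48
22 15 4 → sum 41
15 4 22 → sum 41
4 22 2 → sum 28
22 2 5 → sum 29
2 5 22 → sum 29
5 22 7 → sum 34
Minimum of these is 14.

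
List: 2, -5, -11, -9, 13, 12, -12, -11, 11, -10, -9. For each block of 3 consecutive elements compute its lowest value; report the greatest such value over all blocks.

-9

[2, -5, -11] → min -11
[-5, -11, -9] → min -11
[-11, -9, 13] → min -11
[-9, 13, 12] → min -9
[13, 12, -12] → min -12
[12, -12, -11] → min -12
[-12, -11, 11] → min -12
[-11, 11, -10] → min -11
[11, -10, -9] → min -10
Greatest of these is -9.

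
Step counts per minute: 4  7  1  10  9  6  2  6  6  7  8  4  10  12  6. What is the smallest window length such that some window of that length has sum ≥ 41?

5

add 4: running sum 4 < 41
add 7: running sum 11 < 41
add 1: running sum 12 < 41
add 10: running sum 22 < 41
add 9: running sum 31 < 41
add 6: running sum 37 < 41
add 2: running sum 39 < 41
add 6: shortest ending here [7, 1, 10, 9, 6, 2, 6] sum 41, len 7
add 6: shortest ending here [7, 1, 10, 9, 6, 2, 6, 6] sum 47, len 8
add 7: shortest ending here [10, 9, 6, 2, 6, 6, 7] sum 46, len 7
add 8: shortest ending here [9, 6, 2, 6, 6, 7, 8] sum 44, len 7
add 4: shortest ending here [9, 6, 2, 6, 6, 7, 8, 4] sum 48, len 8
add 10: shortest ending here [6, 6, 7, 8, 4, 10] sum 41, len 6
add 12: shortest ending here [7, 8, 4, 10, 12] sum 41, len 5
add 6: shortest ending here [7, 8, 4, 10, 12, 6] sum 47, len 6
Shortest qualifying length: 5.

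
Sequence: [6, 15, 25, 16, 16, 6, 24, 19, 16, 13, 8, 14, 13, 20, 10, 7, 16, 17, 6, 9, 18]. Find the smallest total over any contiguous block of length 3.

6 15 25 → sum 46
15 25 16 → sum 56
25 16 16 → sum 57
16 16 6 → sum 38
16 6 24 → sum 46
6 24 19 → sum 49
24 19 16 → sum 59
19 16 13 → sum 48
16 13 8 → sum 37
13 8 14 → sum 35
8 14 13 → sum 35
14 13 20 → sum 47
13 20 10 → sum 43
20 10 7 → sum 37
10 7 16 → sum 33
7 16 17 → sum 40
16 17 6 → sum 39
17 6 9 → sum 32
6 9 18 → sum 33
Smallest of these is 32.

32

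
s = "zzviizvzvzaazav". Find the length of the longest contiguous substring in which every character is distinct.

3

add z: [z] len 1
add z (repeat z, move left end past it): [z] len 1
add v: [z, v] len 2
add i: [z, v, i] len 3
add i (repeat i, move left end past it): [i] len 1
add z: [i, z] len 2
add v: [i, z, v] len 3
add z (repeat z, move left end past it): [v, z] len 2
add v (repeat v, move left end past it): [z, v] len 2
add z (repeat z, move left end past it): [v, z] len 2
add a: [v, z, a] len 3
add a (repeat a, move left end past it): [a] len 1
add z: [a, z] len 2
add a (repeat a, move left end past it): [z, a] len 2
add v: [z, a, v] len 3
Longest all-distinct length: 3.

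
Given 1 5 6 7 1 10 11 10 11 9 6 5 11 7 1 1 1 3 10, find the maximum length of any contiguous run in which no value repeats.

6

[1] len 1
[1, 5] len 2
[1, 5, 6] len 3
[1, 5, 6, 7] len 4
[5, 6, 7, 1] len 4
[5, 6, 7, 1, 10] len 5
[5, 6, 7, 1, 10, 11] len 6
[11, 10] len 2
[10, 11] len 2
[10, 11, 9] len 3
[10, 11, 9, 6] len 4
[10, 11, 9, 6, 5] len 5
[9, 6, 5, 11] len 4
[9, 6, 5, 11, 7] len 5
[9, 6, 5, 11, 7, 1] len 6
[1] len 1
[1] len 1
[1, 3] len 2
[1, 3, 10] len 3
Longest all-distinct length: 6.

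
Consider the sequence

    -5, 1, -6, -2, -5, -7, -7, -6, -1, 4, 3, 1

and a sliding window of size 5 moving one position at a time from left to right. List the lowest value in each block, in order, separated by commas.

-6, -7, -7, -7, -7, -7, -7, -6

-5 1 -6 -2 -5 → min -6
1 -6 -2 -5 -7 → min -7
-6 -2 -5 -7 -7 → min -7
-2 -5 -7 -7 -6 → min -7
-5 -7 -7 -6 -1 → min -7
-7 -7 -6 -1 4 → min -7
-7 -6 -1 4 3 → min -7
-6 -1 4 3 1 → min -6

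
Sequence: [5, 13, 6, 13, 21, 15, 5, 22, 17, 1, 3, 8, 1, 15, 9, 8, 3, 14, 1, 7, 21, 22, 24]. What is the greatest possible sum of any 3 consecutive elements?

5 13 6 → sum 24
13 6 13 → sum 32
6 13 21 → sum 40
13 21 15 → sum 49
21 15 5 → sum 41
15 5 22 → sum 42
5 22 17 → sum 44
22 17 1 → sum 40
17 1 3 → sum 21
1 3 8 → sum 12
3 8 1 → sum 12
8 1 15 → sum 24
1 15 9 → sum 25
15 9 8 → sum 32
9 8 3 → sum 20
8 3 14 → sum 25
3 14 1 → sum 18
14 1 7 → sum 22
1 7 21 → sum 29
7 21 22 → sum 50
21 22 24 → sum 67
Greatest of these is 67.

67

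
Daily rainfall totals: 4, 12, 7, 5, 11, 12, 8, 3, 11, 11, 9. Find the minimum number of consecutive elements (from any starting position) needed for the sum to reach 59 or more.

add 4: running sum 4 < 59
add 12: running sum 16 < 59
add 7: running sum 23 < 59
add 5: running sum 28 < 59
add 11: running sum 39 < 59
add 12: running sum 51 < 59
end 6: [4, 12, 7, 5, 11, 12, 8] sum 59, len 7
end 7: [4, 12, 7, 5, 11, 12, 8, 3] sum 62, len 8
end 8: [12, 7, 5, 11, 12, 8, 3, 11] sum 69, len 8
end 9: [5, 11, 12, 8, 3, 11, 11] sum 61, len 7
end 10: [11, 12, 8, 3, 11, 11, 9] sum 65, len 7
Shortest qualifying length: 7.

7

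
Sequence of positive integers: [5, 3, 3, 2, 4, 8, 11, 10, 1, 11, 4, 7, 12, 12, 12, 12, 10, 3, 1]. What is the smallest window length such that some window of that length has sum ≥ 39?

4

Extend right; whenever the sum reaches 39, record the length and shrink from the left:
add 5: running sum 5 < 39
add 3: running sum 8 < 39
add 3: running sum 11 < 39
add 2: running sum 13 < 39
add 4: running sum 17 < 39
add 8: running sum 25 < 39
add 11: running sum 36 < 39
end 7: [3, 3, 2, 4, 8, 11, 10] sum 41, len 7
end 8: [3, 2, 4, 8, 11, 10, 1] sum 39, len 7
end 9: [8, 11, 10, 1, 11] sum 41, len 5
end 10: [8, 11, 10, 1, 11, 4] sum 45, len 6
end 11: [11, 10, 1, 11, 4, 7] sum 44, len 6
end 12: [10, 1, 11, 4, 7, 12] sum 45, len 6
end 13: [11, 4, 7, 12, 12] sum 46, len 5
end 14: [7, 12, 12, 12] sum 43, len 4
end 15: [12, 12, 12, 12] sum 48, len 4
end 16: [12, 12, 12, 10] sum 46, len 4
end 17: [12, 12, 12, 10, 3] sum 49, len 5
end 18: [12, 12, 12, 10, 3, 1] sum 50, len 6
Shortest qualifying length: 4.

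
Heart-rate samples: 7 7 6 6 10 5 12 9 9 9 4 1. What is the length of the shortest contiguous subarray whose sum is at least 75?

add 7: running sum 7 < 75
add 7: running sum 14 < 75
add 6: running sum 20 < 75
add 6: running sum 26 < 75
add 10: running sum 36 < 75
add 5: running sum 41 < 75
add 12: running sum 53 < 75
add 9: running sum 62 < 75
add 9: running sum 71 < 75
add 9: shortest ending here [7, 7, 6, 6, 10, 5, 12, 9, 9, 9] sum 80, len 10
add 4: shortest ending here [7, 6, 6, 10, 5, 12, 9, 9, 9, 4] sum 77, len 10
add 1: shortest ending here [7, 6, 6, 10, 5, 12, 9, 9, 9, 4, 1] sum 78, len 11
Shortest qualifying length: 10.

10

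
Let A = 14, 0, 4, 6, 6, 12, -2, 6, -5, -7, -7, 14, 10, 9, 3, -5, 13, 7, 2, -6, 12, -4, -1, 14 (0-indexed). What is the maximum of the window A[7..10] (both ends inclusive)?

6

Elements at indices 7..10: 6, -5, -7, -7
max(6, -5, -7, -7) = 6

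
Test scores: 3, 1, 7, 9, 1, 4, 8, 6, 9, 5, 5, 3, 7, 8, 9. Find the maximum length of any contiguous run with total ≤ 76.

14

→ 3: sum 3, len 1
→ 1: sum 4, len 2
→ 7: sum 11, len 3
→ 9: sum 20, len 4
→ 1: sum 21, len 5
→ 4: sum 25, len 6
→ 8: sum 33, len 7
→ 6: sum 39, len 8
→ 9: sum 48, len 9
→ 5: sum 53, len 10
→ 5: sum 58, len 11
→ 3: sum 61, len 12
→ 7: sum 68, len 13
→ 8: sum 76, len 14
→ 9 (dropped 3, 1, 7): sum 74, len 12
Longest length seen: 14.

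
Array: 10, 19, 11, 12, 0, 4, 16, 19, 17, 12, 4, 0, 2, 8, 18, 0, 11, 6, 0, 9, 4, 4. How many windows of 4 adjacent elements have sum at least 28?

[10, 19, 11, 12] → sum 52  ≥ 28 ✓
[19, 11, 12, 0] → sum 42  ≥ 28 ✓
[11, 12, 0, 4] → sum 27
[12, 0, 4, 16] → sum 32  ≥ 28 ✓
[0, 4, 16, 19] → sum 39  ≥ 28 ✓
[4, 16, 19, 17] → sum 56  ≥ 28 ✓
[16, 19, 17, 12] → sum 64  ≥ 28 ✓
[19, 17, 12, 4] → sum 52  ≥ 28 ✓
[17, 12, 4, 0] → sum 33  ≥ 28 ✓
[12, 4, 0, 2] → sum 18
[4, 0, 2, 8] → sum 14
[0, 2, 8, 18] → sum 28  ≥ 28 ✓
[2, 8, 18, 0] → sum 28  ≥ 28 ✓
[8, 18, 0, 11] → sum 37  ≥ 28 ✓
[18, 0, 11, 6] → sum 35  ≥ 28 ✓
[0, 11, 6, 0] → sum 17
[11, 6, 0, 9] → sum 26
[6, 0, 9, 4] → sum 19
[0, 9, 4, 4] → sum 17
12 windows satisfy the condition.

12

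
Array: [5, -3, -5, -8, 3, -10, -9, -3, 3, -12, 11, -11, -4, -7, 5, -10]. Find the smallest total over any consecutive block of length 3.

5 -3 -5 → sum -3
-3 -5 -8 → sum -16
-5 -8 3 → sum -10
-8 3 -10 → sum -15
3 -10 -9 → sum -16
-10 -9 -3 → sum -22
-9 -3 3 → sum -9
-3 3 -12 → sum -12
3 -12 11 → sum 2
-12 11 -11 → sum -12
11 -11 -4 → sum -4
-11 -4 -7 → sum -22
-4 -7 5 → sum -6
-7 5 -10 → sum -12
Smallest of these is -22.

-22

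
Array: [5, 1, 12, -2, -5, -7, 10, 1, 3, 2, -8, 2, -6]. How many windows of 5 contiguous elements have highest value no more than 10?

[5, 1, 12, -2, -5] → max 12
[1, 12, -2, -5, -7] → max 12
[12, -2, -5, -7, 10] → max 12
[-2, -5, -7, 10, 1] → max 10  ≤ 10 ✓
[-5, -7, 10, 1, 3] → max 10  ≤ 10 ✓
[-7, 10, 1, 3, 2] → max 10  ≤ 10 ✓
[10, 1, 3, 2, -8] → max 10  ≤ 10 ✓
[1, 3, 2, -8, 2] → max 3  ≤ 10 ✓
[3, 2, -8, 2, -6] → max 3  ≤ 10 ✓
6 windows satisfy the condition.

6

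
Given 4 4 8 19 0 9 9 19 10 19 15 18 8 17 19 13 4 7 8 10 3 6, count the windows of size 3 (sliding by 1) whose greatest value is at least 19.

(4, 4, 8) → max 8
(4, 8, 19) → max 19  ≥ 19 ✓
(8, 19, 0) → max 19  ≥ 19 ✓
(19, 0, 9) → max 19  ≥ 19 ✓
(0, 9, 9) → max 9
(9, 9, 19) → max 19  ≥ 19 ✓
(9, 19, 10) → max 19  ≥ 19 ✓
(19, 10, 19) → max 19  ≥ 19 ✓
(10, 19, 15) → max 19  ≥ 19 ✓
(19, 15, 18) → max 19  ≥ 19 ✓
(15, 18, 8) → max 18
(18, 8, 17) → max 18
(8, 17, 19) → max 19  ≥ 19 ✓
(17, 19, 13) → max 19  ≥ 19 ✓
(19, 13, 4) → max 19  ≥ 19 ✓
(13, 4, 7) → max 13
(4, 7, 8) → max 8
(7, 8, 10) → max 10
(8, 10, 3) → max 10
(10, 3, 6) → max 10
11 windows satisfy the condition.

11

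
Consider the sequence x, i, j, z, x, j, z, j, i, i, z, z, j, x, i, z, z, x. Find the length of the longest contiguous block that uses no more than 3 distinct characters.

8

Extend right; when distinct count exceeds 3, shrink from the left:
[x] 1 distinct, len 1
[x, i] 2 distinct, len 2
[x, i, j] 3 distinct, len 3
[i, j, z] 3 distinct, len 3
[j, z, x] 3 distinct, len 3
[j, z, x, j] 3 distinct, len 4
[j, z, x, j, z] 3 distinct, len 5
[j, z, x, j, z, j] 3 distinct, len 6
[j, z, j, i] 3 distinct, len 4
[j, z, j, i, i] 3 distinct, len 5
[j, z, j, i, i, z] 3 distinct, len 6
[j, z, j, i, i, z, z] 3 distinct, len 7
[j, z, j, i, i, z, z, j] 3 distinct, len 8
[z, z, j, x] 3 distinct, len 4
[j, x, i] 3 distinct, len 3
[x, i, z] 3 distinct, len 3
[x, i, z, z] 3 distinct, len 4
[x, i, z, z, x] 3 distinct, len 5
Longest length with ≤3 distinct: 8.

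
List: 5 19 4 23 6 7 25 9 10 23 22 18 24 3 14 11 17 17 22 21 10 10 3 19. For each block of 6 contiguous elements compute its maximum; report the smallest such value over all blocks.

(5, 19, 4, 23, 6, 7) → max 23
(19, 4, 23, 6, 7, 25) → max 25
(4, 23, 6, 7, 25, 9) → max 25
(23, 6, 7, 25, 9, 10) → max 25
(6, 7, 25, 9, 10, 23) → max 25
(7, 25, 9, 10, 23, 22) → max 25
(25, 9, 10, 23, 22, 18) → max 25
(9, 10, 23, 22, 18, 24) → max 24
(10, 23, 22, 18, 24, 3) → max 24
(23, 22, 18, 24, 3, 14) → max 24
(22, 18, 24, 3, 14, 11) → max 24
(18, 24, 3, 14, 11, 17) → max 24
(24, 3, 14, 11, 17, 17) → max 24
(3, 14, 11, 17, 17, 22) → max 22
(14, 11, 17, 17, 22, 21) → max 22
(11, 17, 17, 22, 21, 10) → max 22
(17, 17, 22, 21, 10, 10) → max 22
(17, 22, 21, 10, 10, 3) → max 22
(22, 21, 10, 10, 3, 19) → max 22
Smallest of these is 22.

22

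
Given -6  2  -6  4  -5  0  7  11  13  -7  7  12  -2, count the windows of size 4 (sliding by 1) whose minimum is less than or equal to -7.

4

[-6, 2, -6, 4] → min -6
[2, -6, 4, -5] → min -6
[-6, 4, -5, 0] → min -6
[4, -5, 0, 7] → min -5
[-5, 0, 7, 11] → min -5
[0, 7, 11, 13] → min 0
[7, 11, 13, -7] → min -7  ≤ -7 ✓
[11, 13, -7, 7] → min -7  ≤ -7 ✓
[13, -7, 7, 12] → min -7  ≤ -7 ✓
[-7, 7, 12, -2] → min -7  ≤ -7 ✓
4 windows satisfy the condition.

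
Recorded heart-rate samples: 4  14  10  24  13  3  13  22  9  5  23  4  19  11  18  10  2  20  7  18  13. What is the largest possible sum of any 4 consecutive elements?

4 14 10 24 → sum 52
14 10 24 13 → sum 61
10 24 13 3 → sum 50
24 13 3 13 → sum 53
13 3 13 22 → sum 51
3 13 22 9 → sum 47
13 22 9 5 → sum 49
22 9 5 23 → sum 59
9 5 23 4 → sum 41
5 23 4 19 → sum 51
23 4 19 11 → sum 57
4 19 11 18 → sum 52
19 11 18 10 → sum 58
11 18 10 2 → sum 41
18 10 2 20 → sum 50
10 2 20 7 → sum 39
2 20 7 18 → sum 47
20 7 18 13 → sum 58
Largest of these is 61.

61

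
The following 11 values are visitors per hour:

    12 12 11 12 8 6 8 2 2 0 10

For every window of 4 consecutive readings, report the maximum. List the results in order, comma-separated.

Sliding a size-4 window across the 11 values:
(12, 12, 11, 12) → max 12
(12, 11, 12, 8) → max 12
(11, 12, 8, 6) → max 12
(12, 8, 6, 8) → max 12
(8, 6, 8, 2) → max 8
(6, 8, 2, 2) → max 8
(8, 2, 2, 0) → max 8
(2, 2, 0, 10) → max 10

12, 12, 12, 12, 8, 8, 8, 10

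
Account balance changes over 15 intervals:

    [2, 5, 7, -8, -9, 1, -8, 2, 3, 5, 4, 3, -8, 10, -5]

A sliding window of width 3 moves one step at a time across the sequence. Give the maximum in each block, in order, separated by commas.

Sliding a size-3 window across the 15 values:
[2, 5, 7] → max 7
[5, 7, -8] → max 7
[7, -8, -9] → max 7
[-8, -9, 1] → max 1
[-9, 1, -8] → max 1
[1, -8, 2] → max 2
[-8, 2, 3] → max 3
[2, 3, 5] → max 5
[3, 5, 4] → max 5
[5, 4, 3] → max 5
[4, 3, -8] → max 4
[3, -8, 10] → max 10
[-8, 10, -5] → max 10

7, 7, 7, 1, 1, 2, 3, 5, 5, 5, 4, 10, 10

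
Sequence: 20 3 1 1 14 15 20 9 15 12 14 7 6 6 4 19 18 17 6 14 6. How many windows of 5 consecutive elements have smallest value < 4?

(20, 3, 1, 1, 14) → min 1  < 4 ✓
(3, 1, 1, 14, 15) → min 1  < 4 ✓
(1, 1, 14, 15, 20) → min 1  < 4 ✓
(1, 14, 15, 20, 9) → min 1  < 4 ✓
(14, 15, 20, 9, 15) → min 9
(15, 20, 9, 15, 12) → min 9
(20, 9, 15, 12, 14) → min 9
(9, 15, 12, 14, 7) → min 7
(15, 12, 14, 7, 6) → min 6
(12, 14, 7, 6, 6) → min 6
(14, 7, 6, 6, 4) → min 4
(7, 6, 6, 4, 19) → min 4
(6, 6, 4, 19, 18) → min 4
(6, 4, 19, 18, 17) → min 4
(4, 19, 18, 17, 6) → min 4
(19, 18, 17, 6, 14) → min 6
(18, 17, 6, 14, 6) → min 6
4 windows satisfy the condition.

4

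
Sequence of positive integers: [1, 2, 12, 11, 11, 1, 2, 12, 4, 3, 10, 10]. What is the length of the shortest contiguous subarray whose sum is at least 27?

3

add 1: running sum 1 < 27
add 2: running sum 3 < 27
add 12: running sum 15 < 27
add 11: running sum 26 < 27
end 4: [12, 11, 11] sum 34, len 3
end 5: [12, 11, 11, 1] sum 35, len 4
end 6: [12, 11, 11, 1, 2] sum 37, len 5
end 7: [11, 11, 1, 2, 12] sum 37, len 5
end 8: [11, 1, 2, 12, 4] sum 30, len 5
end 9: [11, 1, 2, 12, 4, 3] sum 33, len 6
end 10: [12, 4, 3, 10] sum 29, len 4
end 11: [4, 3, 10, 10] sum 27, len 4
Shortest qualifying length: 3.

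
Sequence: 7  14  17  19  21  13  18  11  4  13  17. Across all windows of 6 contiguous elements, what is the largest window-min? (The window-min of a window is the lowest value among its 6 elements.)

13

Each size-6 window and its min:
7 14 17 19 21 13 → min 7
14 17 19 21 13 18 → min 13
17 19 21 13 18 11 → min 11
19 21 13 18 11 4 → min 4
21 13 18 11 4 13 → min 4
13 18 11 4 13 17 → min 4
Largest of these is 13.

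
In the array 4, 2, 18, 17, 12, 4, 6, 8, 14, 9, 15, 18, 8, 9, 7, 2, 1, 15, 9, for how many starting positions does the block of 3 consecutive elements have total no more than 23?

5

(4, 2, 18) → sum 24
(2, 18, 17) → sum 37
(18, 17, 12) → sum 47
(17, 12, 4) → sum 33
(12, 4, 6) → sum 22  ≤ 23 ✓
(4, 6, 8) → sum 18  ≤ 23 ✓
(6, 8, 14) → sum 28
(8, 14, 9) → sum 31
(14, 9, 15) → sum 38
(9, 15, 18) → sum 42
(15, 18, 8) → sum 41
(18, 8, 9) → sum 35
(8, 9, 7) → sum 24
(9, 7, 2) → sum 18  ≤ 23 ✓
(7, 2, 1) → sum 10  ≤ 23 ✓
(2, 1, 15) → sum 18  ≤ 23 ✓
(1, 15, 9) → sum 25
5 windows satisfy the condition.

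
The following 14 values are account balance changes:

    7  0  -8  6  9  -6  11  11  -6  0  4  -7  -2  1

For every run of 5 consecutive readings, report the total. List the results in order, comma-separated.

(7, 0, -8, 6, 9) → sum 14
(0, -8, 6, 9, -6) → sum 1
(-8, 6, 9, -6, 11) → sum 12
(6, 9, -6, 11, 11) → sum 31
(9, -6, 11, 11, -6) → sum 19
(-6, 11, 11, -6, 0) → sum 10
(11, 11, -6, 0, 4) → sum 20
(11, -6, 0, 4, -7) → sum 2
(-6, 0, 4, -7, -2) → sum -11
(0, 4, -7, -2, 1) → sum -4

14, 1, 12, 31, 19, 10, 20, 2, -11, -4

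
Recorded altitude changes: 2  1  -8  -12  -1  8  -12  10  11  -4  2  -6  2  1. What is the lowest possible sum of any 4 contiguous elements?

-20

[2, 1, -8, -12] → sum -17
[1, -8, -12, -1] → sum -20
[-8, -12, -1, 8] → sum -13
[-12, -1, 8, -12] → sum -17
[-1, 8, -12, 10] → sum 5
[8, -12, 10, 11] → sum 17
[-12, 10, 11, -4] → sum 5
[10, 11, -4, 2] → sum 19
[11, -4, 2, -6] → sum 3
[-4, 2, -6, 2] → sum -6
[2, -6, 2, 1] → sum -1
Lowest of these is -20.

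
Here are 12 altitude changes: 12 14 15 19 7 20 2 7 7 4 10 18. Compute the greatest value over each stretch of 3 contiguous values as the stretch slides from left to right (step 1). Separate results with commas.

15, 19, 19, 20, 20, 20, 7, 7, 10, 18

[12, 14, 15] → max 15
[14, 15, 19] → max 19
[15, 19, 7] → max 19
[19, 7, 20] → max 20
[7, 20, 2] → max 20
[20, 2, 7] → max 20
[2, 7, 7] → max 7
[7, 7, 4] → max 7
[7, 4, 10] → max 10
[4, 10, 18] → max 18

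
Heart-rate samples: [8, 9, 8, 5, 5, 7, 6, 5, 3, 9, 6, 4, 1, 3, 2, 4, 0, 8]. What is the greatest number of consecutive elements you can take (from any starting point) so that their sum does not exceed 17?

6

Extend to the right; shrink from the left whenever the sum exceeds 17:
[8] sum 8 len 1
[8, 9] sum 17 len 2
[9, 8] sum 17 len 2
[8, 5] sum 13 len 2
[5, 5] sum 10 len 2
[5, 5, 7] sum 17 len 3
[7, 6] sum 13 len 2
[6, 5] sum 11 len 2
[6, 5, 3] sum 14 len 3
[5, 3, 9] sum 17 len 3
[9, 6] sum 15 len 2
[6, 4] sum 10 len 2
[6, 4, 1] sum 11 len 3
[6, 4, 1, 3] sum 14 len 4
[6, 4, 1, 3, 2] sum 16 len 5
[4, 1, 3, 2, 4] sum 14 len 5
[4, 1, 3, 2, 4, 0] sum 14 len 6
[3, 2, 4, 0, 8] sum 17 len 5
Longest length seen: 6.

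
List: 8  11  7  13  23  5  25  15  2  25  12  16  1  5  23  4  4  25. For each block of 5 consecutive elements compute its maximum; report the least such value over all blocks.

23

8 11 7 13 23 → max 23
11 7 13 23 5 → max 23
7 13 23 5 25 → max 25
13 23 5 25 15 → max 25
23 5 25 15 2 → max 25
5 25 15 2 25 → max 25
25 15 2 25 12 → max 25
15 2 25 12 16 → max 25
2 25 12 16 1 → max 25
25 12 16 1 5 → max 25
12 16 1 5 23 → max 23
16 1 5 23 4 → max 23
1 5 23 4 4 → max 23
5 23 4 4 25 → max 25
Least of these is 23.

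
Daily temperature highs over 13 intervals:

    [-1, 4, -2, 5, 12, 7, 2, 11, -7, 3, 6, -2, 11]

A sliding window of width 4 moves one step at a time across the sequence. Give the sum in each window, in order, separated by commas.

6, 19, 22, 26, 32, 13, 9, 13, 0, 18

[-1, 4, -2, 5] → sum 6
[4, -2, 5, 12] → sum 19
[-2, 5, 12, 7] → sum 22
[5, 12, 7, 2] → sum 26
[12, 7, 2, 11] → sum 32
[7, 2, 11, -7] → sum 13
[2, 11, -7, 3] → sum 9
[11, -7, 3, 6] → sum 13
[-7, 3, 6, -2] → sum 0
[3, 6, -2, 11] → sum 18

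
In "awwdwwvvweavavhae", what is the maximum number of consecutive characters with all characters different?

add a: [a] len 1
add w: [a, w] len 2
add w (repeat w, move left end past it): [w] len 1
add d: [w, d] len 2
add w (repeat w, move left end past it): [d, w] len 2
add w (repeat w, move left end past it): [w] len 1
add v: [w, v] len 2
add v (repeat v, move left end past it): [v] len 1
add w: [v, w] len 2
add e: [v, w, e] len 3
add a: [v, w, e, a] len 4
add v (repeat v, move left end past it): [w, e, a, v] len 4
add a (repeat a, move left end past it): [v, a] len 2
add v (repeat v, move left end past it): [a, v] len 2
add h: [a, v, h] len 3
add a (repeat a, move left end past it): [v, h, a] len 3
add e: [v, h, a, e] len 4
Longest all-distinct length: 4.

4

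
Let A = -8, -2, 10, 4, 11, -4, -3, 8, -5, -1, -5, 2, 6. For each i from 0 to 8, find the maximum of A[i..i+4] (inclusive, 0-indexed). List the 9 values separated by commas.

11, 11, 11, 11, 11, 8, 8, 8, 6

[-8, -2, 10, 4, 11] → max 11
[-2, 10, 4, 11, -4] → max 11
[10, 4, 11, -4, -3] → max 11
[4, 11, -4, -3, 8] → max 11
[11, -4, -3, 8, -5] → max 11
[-4, -3, 8, -5, -1] → max 8
[-3, 8, -5, -1, -5] → max 8
[8, -5, -1, -5, 2] → max 8
[-5, -1, -5, 2, 6] → max 6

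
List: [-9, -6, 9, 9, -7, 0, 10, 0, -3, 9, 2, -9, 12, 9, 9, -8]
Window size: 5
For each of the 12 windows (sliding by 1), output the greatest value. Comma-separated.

9, 9, 10, 10, 10, 10, 10, 9, 12, 12, 12, 12

Sliding a size-5 window across the 16 values:
[-9, -6, 9, 9, -7] → max 9
[-6, 9, 9, -7, 0] → max 9
[9, 9, -7, 0, 10] → max 10
[9, -7, 0, 10, 0] → max 10
[-7, 0, 10, 0, -3] → max 10
[0, 10, 0, -3, 9] → max 10
[10, 0, -3, 9, 2] → max 10
[0, -3, 9, 2, -9] → max 9
[-3, 9, 2, -9, 12] → max 12
[9, 2, -9, 12, 9] → max 12
[2, -9, 12, 9, 9] → max 12
[-9, 12, 9, 9, -8] → max 12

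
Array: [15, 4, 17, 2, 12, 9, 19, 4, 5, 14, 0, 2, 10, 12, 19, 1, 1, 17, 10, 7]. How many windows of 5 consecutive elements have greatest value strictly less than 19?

6

15 4 17 2 12 → max 17  < 19 ✓
4 17 2 12 9 → max 17  < 19 ✓
17 2 12 9 19 → max 19
2 12 9 19 4 → max 19
12 9 19 4 5 → max 19
9 19 4 5 14 → max 19
19 4 5 14 0 → max 19
4 5 14 0 2 → max 14  < 19 ✓
5 14 0 2 10 → max 14  < 19 ✓
14 0 2 10 12 → max 14  < 19 ✓
0 2 10 12 19 → max 19
2 10 12 19 1 → max 19
10 12 19 1 1 → max 19
12 19 1 1 17 → max 19
19 1 1 17 10 → max 19
1 1 17 10 7 → max 17  < 19 ✓
6 windows satisfy the condition.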